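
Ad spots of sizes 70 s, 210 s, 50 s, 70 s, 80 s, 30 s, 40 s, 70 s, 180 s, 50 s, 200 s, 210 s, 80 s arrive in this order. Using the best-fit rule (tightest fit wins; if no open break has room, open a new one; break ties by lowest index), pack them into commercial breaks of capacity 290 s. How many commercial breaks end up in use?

  70 → break 1 (new)  [load 70/290]
  210 → break 1  [load 280/290]
  50 → break 2 (new)  [load 50/290]
  70 → break 2  [load 120/290]
  80 → break 2  [load 200/290]
  30 → break 2  [load 230/290]
  40 → break 2  [load 270/290]
  70 → break 3 (new)  [load 70/290]
  180 → break 3  [load 250/290]
  50 → break 4 (new)  [load 50/290]
  200 → break 4  [load 250/290]
  210 → break 5 (new)  [load 210/290]
  80 → break 5  [load 290/290]
5 commercial breaks opened.

5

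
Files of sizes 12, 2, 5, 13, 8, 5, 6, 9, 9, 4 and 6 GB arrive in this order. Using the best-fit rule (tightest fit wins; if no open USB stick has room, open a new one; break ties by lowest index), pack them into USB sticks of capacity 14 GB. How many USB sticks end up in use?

7

  12 → USB stick 1 (new)  [load 12/14]
  2 → USB stick 1  [load 14/14]
  5 → USB stick 2 (new)  [load 5/14]
  13 → USB stick 3 (new)  [load 13/14]
  8 → USB stick 2  [load 13/14]
  5 → USB stick 4 (new)  [load 5/14]
  6 → USB stick 4  [load 11/14]
  9 → USB stick 5 (new)  [load 9/14]
  9 → USB stick 6 (new)  [load 9/14]
  4 → USB stick 5  [load 13/14]
  6 → USB stick 7 (new)  [load 6/14]
7 USB sticks opened.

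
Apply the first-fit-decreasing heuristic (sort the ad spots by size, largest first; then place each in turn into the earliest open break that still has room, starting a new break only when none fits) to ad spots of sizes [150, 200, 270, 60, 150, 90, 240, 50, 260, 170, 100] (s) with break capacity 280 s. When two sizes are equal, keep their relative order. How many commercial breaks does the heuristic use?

7

Sorted descending: 270, 260, 240, 200, 170, 150, 150, 100, 90, 60, 50.
  270 → break 1 (new)  [load 270/280]
  260 → break 2 (new)  [load 260/280]
  240 → break 3 (new)  [load 240/280]
  200 → break 4 (new)  [load 200/280]
  170 → break 5 (new)  [load 170/280]
  150 → break 6 (new)  [load 150/280]
  150 → break 7 (new)  [load 150/280]
  100 → break 5  [load 270/280]
  90 → break 6  [load 240/280]
  60 → break 4  [load 260/280]
  50 → break 7  [load 200/280]
7 commercial breaks opened.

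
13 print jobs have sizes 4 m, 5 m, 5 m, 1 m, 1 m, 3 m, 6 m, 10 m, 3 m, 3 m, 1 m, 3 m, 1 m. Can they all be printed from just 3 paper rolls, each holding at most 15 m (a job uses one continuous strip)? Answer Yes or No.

No

Total = 46 m; ⌈46/15⌉ = 4.
At least 4 paper rolls are required, but only 3 are allowed.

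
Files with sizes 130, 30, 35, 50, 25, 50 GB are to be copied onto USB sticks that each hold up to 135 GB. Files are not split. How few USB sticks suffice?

Total = 130 + 50 + 50 + 35 + 30 + 25 = 320 GB.
Lower bound: ⌈320/135⌉ = 3 USB sticks.
A packing using 3 USB sticks:
  USB stick 1: 130 = 130
  USB stick 2: 50 + 50 + 35 = 135
  USB stick 3: 30 + 25 = 55
This matches the lower bound, so 3 is optimal.

3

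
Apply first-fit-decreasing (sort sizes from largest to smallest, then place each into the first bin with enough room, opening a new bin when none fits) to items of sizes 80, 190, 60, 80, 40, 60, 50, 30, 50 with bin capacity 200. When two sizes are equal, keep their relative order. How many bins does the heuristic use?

4

Sorted descending: 190, 80, 80, 60, 60, 50, 50, 40, 30.
  190 → bin 1 (new)  [load 190/200]
  80 → bin 2 (new)  [load 80/200]
  80 → bin 2  [load 160/200]
  60 → bin 3 (new)  [load 60/200]
  60 → bin 3  [load 120/200]
  50 → bin 3  [load 170/200]
  50 → bin 4 (new)  [load 50/200]
  40 → bin 2  [load 200/200]
  30 → bin 3  [load 200/200]
4 bins opened.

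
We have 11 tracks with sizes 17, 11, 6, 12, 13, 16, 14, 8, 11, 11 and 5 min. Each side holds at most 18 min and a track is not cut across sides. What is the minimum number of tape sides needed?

9

Total = 17 + 16 + 14 + 13 + 12 + 11 + 11 + 11 + 8 + 6 + 5 = 124 min.
Lower bound: ⌈124/18⌉ = 7 tape sides.
Also, 8 tracks each exceed 9 min, and no two of those can share a side, so at least 8 tape sides are needed.
A packing using 9 tape sides:
  side 1: 17 = 17
  side 2: 16 = 16
  side 3: 14 = 14
  side 4: 13 + 5 = 18
  side 5: 12 + 6 = 18
  side 6: 11 = 11
  side 7: 11 = 11
  side 8: 11 = 11
  side 9: 8 = 8
No arrangement into 8 tape sides stays within capacity, so 9 is optimal.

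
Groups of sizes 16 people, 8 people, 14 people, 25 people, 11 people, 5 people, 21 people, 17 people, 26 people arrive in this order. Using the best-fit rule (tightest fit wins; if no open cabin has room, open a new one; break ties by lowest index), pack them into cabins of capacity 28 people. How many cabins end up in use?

  16 → cabin 1 (new)  [load 16/28]
  8 → cabin 1  [load 24/28]
  14 → cabin 2 (new)  [load 14/28]
  25 → cabin 3 (new)  [load 25/28]
  11 → cabin 2  [load 25/28]
  5 → cabin 4 (new)  [load 5/28]
  21 → cabin 4  [load 26/28]
  17 → cabin 5 (new)  [load 17/28]
  26 → cabin 6 (new)  [load 26/28]
6 cabins opened.

6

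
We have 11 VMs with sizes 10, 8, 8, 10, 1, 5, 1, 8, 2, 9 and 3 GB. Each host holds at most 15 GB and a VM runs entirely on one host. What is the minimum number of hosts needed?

6

Total = 10 + 10 + 9 + 8 + 8 + 8 + 5 + 3 + 2 + 1 + 1 = 65 GB.
Lower bound: ⌈65/15⌉ = 5 hosts.
Also, 6 VMs each exceed 15/2 GB, and no two of those can share a host, so at least 6 hosts are needed.
A packing using 6 hosts:
  host 1: 10 + 5 = 15
  host 2: 10 + 3 + 2 = 15
  host 3: 9 + 1 + 1 = 11
  host 4: 8 = 8
  host 5: 8 = 8
  host 6: 8 = 8
This matches the lower bound, so 6 is optimal.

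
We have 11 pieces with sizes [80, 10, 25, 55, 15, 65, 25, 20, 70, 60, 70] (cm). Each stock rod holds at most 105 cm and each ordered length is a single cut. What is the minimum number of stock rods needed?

6

Total = 80 + 70 + 70 + 65 + 60 + 55 + 25 + 25 + 20 + 15 + 10 = 495 cm.
Lower bound: ⌈495/105⌉ = 5 stock rods.
Also, 6 pieces each exceed 105/2 cm, and no two of those can share a stock rod, so at least 6 stock rods are needed.
A packing using 6 stock rods:
  stock rod 1: 80 + 25 = 105
  stock rod 2: 70 + 25 + 10 = 105
  stock rod 3: 70 + 20 + 15 = 105
  stock rod 4: 65 = 65
  stock rod 5: 60 = 60
  stock rod 6: 55 = 55
This matches the lower bound, so 6 is optimal.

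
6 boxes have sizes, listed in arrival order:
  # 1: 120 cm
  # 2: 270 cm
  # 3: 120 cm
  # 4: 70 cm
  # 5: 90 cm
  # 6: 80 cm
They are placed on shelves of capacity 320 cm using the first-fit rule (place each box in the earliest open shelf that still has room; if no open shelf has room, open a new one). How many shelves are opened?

3

  120 → shelf 1 (new)  [load 120/320]
  270 → shelf 2 (new)  [load 270/320]
  120 → shelf 1  [load 240/320]
  70 → shelf 1  [load 310/320]
  90 → shelf 3 (new)  [load 90/320]
  80 → shelf 3  [load 170/320]
3 shelves opened.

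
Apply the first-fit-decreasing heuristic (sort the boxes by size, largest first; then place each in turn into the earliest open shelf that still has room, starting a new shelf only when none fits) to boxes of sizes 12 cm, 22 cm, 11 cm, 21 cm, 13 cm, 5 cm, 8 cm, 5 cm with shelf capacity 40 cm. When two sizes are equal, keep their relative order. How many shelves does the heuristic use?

Sorted descending: 22, 21, 13, 12, 11, 8, 5, 5.
  22 → shelf 1 (new)  [load 22/40]
  21 → shelf 2 (new)  [load 21/40]
  13 → shelf 1  [load 35/40]
  12 → shelf 2  [load 33/40]
  11 → shelf 3 (new)  [load 11/40]
  8 → shelf 3  [load 19/40]
  5 → shelf 1  [load 40/40]
  5 → shelf 2  [load 38/40]
3 shelves opened.

3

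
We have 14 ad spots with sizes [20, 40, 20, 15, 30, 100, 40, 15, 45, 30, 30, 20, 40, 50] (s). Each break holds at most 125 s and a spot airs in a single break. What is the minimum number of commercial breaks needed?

4

Total = 100 + 50 + 45 + 40 + 40 + 40 + 30 + 30 + 30 + 20 + 20 + 20 + 15 + 15 = 495 s.
Lower bound: ⌈495/125⌉ = 4 commercial breaks.
A packing using 4 commercial breaks:
  break 1: 100 + 20 = 120
  break 2: 50 + 45 + 30 = 125
  break 3: 40 + 40 + 30 + 15 = 125
  break 4: 40 + 30 + 20 + 20 + 15 = 125
This matches the lower bound, so 4 is optimal.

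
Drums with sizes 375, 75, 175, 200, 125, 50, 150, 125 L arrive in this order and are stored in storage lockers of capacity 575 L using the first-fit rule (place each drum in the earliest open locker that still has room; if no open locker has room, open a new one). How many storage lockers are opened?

3

  375 → locker 1 (new)  [load 375/575]
  75 → locker 1  [load 450/575]
  175 → locker 2 (new)  [load 175/575]
  200 → locker 2  [load 375/575]
  125 → locker 1  [load 575/575]
  50 → locker 2  [load 425/575]
  150 → locker 2  [load 575/575]
  125 → locker 3 (new)  [load 125/575]
3 storage lockers opened.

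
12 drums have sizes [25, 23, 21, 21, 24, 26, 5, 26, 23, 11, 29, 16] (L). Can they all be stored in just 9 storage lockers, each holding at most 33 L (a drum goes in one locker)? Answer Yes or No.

Total = 250 L; ⌈250/33⌉ = 8.
9 drums each exceed half the capacity and cannot share a locker, forcing at least 9 storage lockers.
The bound of 9 does not rule out 9, but exhaustive search shows no assignment into 9 storage lockers of capacity 33 L exists — the minimum is 10.

No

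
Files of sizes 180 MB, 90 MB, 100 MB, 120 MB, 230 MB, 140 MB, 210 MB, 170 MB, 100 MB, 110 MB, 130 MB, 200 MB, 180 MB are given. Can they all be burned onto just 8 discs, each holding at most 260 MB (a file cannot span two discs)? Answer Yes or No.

No

Total = 1960 MB; ⌈1960/260⌉ = 8.
The bound of 8 does not rule out 8, but exhaustive search shows no assignment into 8 discs of capacity 260 MB exists — the minimum is 9.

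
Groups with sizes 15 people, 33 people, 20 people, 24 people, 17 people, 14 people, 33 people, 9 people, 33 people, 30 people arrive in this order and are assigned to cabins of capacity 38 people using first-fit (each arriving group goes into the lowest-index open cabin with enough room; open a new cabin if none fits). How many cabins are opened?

  15 → cabin 1 (new)  [load 15/38]
  33 → cabin 2 (new)  [load 33/38]
  20 → cabin 1  [load 35/38]
  24 → cabin 3 (new)  [load 24/38]
  17 → cabin 4 (new)  [load 17/38]
  14 → cabin 3  [load 38/38]
  33 → cabin 5 (new)  [load 33/38]
  9 → cabin 4  [load 26/38]
  33 → cabin 6 (new)  [load 33/38]
  30 → cabin 7 (new)  [load 30/38]
7 cabins opened.

7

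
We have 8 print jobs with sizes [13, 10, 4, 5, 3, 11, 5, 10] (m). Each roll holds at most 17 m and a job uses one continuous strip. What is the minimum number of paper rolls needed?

Total = 13 + 11 + 10 + 10 + 5 + 5 + 4 + 3 = 61 m.
Lower bound: ⌈61/17⌉ = 4 paper rolls.
A packing using 4 paper rolls:
  roll 1: 13 + 4 = 17
  roll 2: 11 + 5 = 16
  roll 3: 10 + 5 = 15
  roll 4: 10 + 3 = 13
This matches the lower bound, so 4 is optimal.

4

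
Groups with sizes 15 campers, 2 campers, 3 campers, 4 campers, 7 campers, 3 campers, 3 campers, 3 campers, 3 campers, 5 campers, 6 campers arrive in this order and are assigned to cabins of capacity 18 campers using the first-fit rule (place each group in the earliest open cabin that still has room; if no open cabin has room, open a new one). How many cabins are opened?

4

  15 → cabin 1 (new)  [load 15/18]
  2 → cabin 1  [load 17/18]
  3 → cabin 2 (new)  [load 3/18]
  4 → cabin 2  [load 7/18]
  7 → cabin 2  [load 14/18]
  3 → cabin 2  [load 17/18]
  3 → cabin 3 (new)  [load 3/18]
  3 → cabin 3  [load 6/18]
  3 → cabin 3  [load 9/18]
  5 → cabin 3  [load 14/18]
  6 → cabin 4 (new)  [load 6/18]
4 cabins opened.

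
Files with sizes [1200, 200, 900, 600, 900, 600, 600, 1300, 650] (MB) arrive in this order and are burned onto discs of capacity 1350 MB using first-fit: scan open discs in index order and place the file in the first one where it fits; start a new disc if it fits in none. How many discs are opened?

6

  1200 → disc 1 (new)  [load 1200/1350]
  200 → disc 2 (new)  [load 200/1350]
  900 → disc 2  [load 1100/1350]
  600 → disc 3 (new)  [load 600/1350]
  900 → disc 4 (new)  [load 900/1350]
  600 → disc 3  [load 1200/1350]
  600 → disc 5 (new)  [load 600/1350]
  1300 → disc 6 (new)  [load 1300/1350]
  650 → disc 5  [load 1250/1350]
6 discs opened.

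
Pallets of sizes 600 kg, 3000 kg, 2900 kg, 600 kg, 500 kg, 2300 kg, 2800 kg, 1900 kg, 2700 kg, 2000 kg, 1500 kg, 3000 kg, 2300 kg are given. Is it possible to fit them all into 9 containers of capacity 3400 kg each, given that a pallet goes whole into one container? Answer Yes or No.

A valid assignment using 9 containers:
  container 1: 3000 = 3000
  container 2: 3000 = 3000
  container 3: 2900 + 500 = 3400
  container 4: 2800 + 600 = 3400
  container 5: 2700 + 600 = 3300
  container 6: 2300 = 2300
  container 7: 2300 = 2300
  container 8: 2000 = 2000
  container 9: 1900 + 1500 = 3400
Every load is within 3400 kg, so 9 containers suffice.

Yes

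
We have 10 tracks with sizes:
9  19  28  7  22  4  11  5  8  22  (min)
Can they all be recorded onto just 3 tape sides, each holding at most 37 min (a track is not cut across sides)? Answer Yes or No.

Total = 135 min; ⌈135/37⌉ = 4.
At least 4 tape sides are required, but only 3 are allowed.

No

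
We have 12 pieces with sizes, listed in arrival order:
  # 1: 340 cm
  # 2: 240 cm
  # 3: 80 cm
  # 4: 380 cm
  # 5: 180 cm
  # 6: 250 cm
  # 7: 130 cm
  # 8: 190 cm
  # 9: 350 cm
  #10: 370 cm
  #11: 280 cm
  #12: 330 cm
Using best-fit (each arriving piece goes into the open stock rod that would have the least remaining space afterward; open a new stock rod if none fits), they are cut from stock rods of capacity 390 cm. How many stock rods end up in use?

  340 → stock rod 1 (new)  [load 340/390]
  240 → stock rod 2 (new)  [load 240/390]
  80 → stock rod 2  [load 320/390]
  380 → stock rod 3 (new)  [load 380/390]
  180 → stock rod 4 (new)  [load 180/390]
  250 → stock rod 5 (new)  [load 250/390]
  130 → stock rod 5  [load 380/390]
  190 → stock rod 4  [load 370/390]
  350 → stock rod 6 (new)  [load 350/390]
  370 → stock rod 7 (new)  [load 370/390]
  280 → stock rod 8 (new)  [load 280/390]
  330 → stock rod 9 (new)  [load 330/390]
9 stock rods opened.

9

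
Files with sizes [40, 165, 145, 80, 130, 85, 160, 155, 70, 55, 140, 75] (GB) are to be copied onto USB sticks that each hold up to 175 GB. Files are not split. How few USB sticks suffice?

9

Total = 165 + 160 + 155 + 145 + 140 + 130 + 85 + 80 + 75 + 70 + 55 + 40 = 1300 GB.
Lower bound: ⌈1300/175⌉ = 8 USB sticks.
A packing using 9 USB sticks:
  USB stick 1: 165 = 165
  USB stick 2: 160 = 160
  USB stick 3: 155 = 155
  USB stick 4: 145 = 145
  USB stick 5: 140 = 140
  USB stick 6: 130 + 40 = 170
  USB stick 7: 85 + 80 = 165
  USB stick 8: 75 + 70 = 145
  USB stick 9: 55 = 55
No arrangement into 8 USB sticks stays within capacity, so 9 is optimal.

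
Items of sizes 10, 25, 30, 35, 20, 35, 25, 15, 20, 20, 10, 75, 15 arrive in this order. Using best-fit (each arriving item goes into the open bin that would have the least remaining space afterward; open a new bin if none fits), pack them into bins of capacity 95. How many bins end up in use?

4

  10 → bin 1 (new)  [load 10/95]
  25 → bin 1  [load 35/95]
  30 → bin 1  [load 65/95]
  35 → bin 2 (new)  [load 35/95]
  20 → bin 1  [load 85/95]
  35 → bin 2  [load 70/95]
  25 → bin 2  [load 95/95]
  15 → bin 3 (new)  [load 15/95]
  20 → bin 3  [load 35/95]
  20 → bin 3  [load 55/95]
  10 → bin 1  [load 95/95]
  75 → bin 4 (new)  [load 75/95]
  15 → bin 4  [load 90/95]
4 bins opened.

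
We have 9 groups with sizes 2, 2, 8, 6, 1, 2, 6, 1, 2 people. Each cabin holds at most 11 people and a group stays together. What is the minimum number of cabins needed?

3

Total = 8 + 6 + 6 + 2 + 2 + 2 + 2 + 1 + 1 = 30 people.
Lower bound: ⌈30/11⌉ = 3 cabins.
A packing using 3 cabins:
  cabin 1: 8 + 2 + 1 = 11
  cabin 2: 6 + 2 + 2 + 1 = 11
  cabin 3: 6 + 2 = 8
This matches the lower bound, so 3 is optimal.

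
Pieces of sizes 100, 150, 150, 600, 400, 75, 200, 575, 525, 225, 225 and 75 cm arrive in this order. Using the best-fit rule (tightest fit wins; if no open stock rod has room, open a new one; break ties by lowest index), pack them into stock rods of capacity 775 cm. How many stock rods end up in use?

5

  100 → stock rod 1 (new)  [load 100/775]
  150 → stock rod 1  [load 250/775]
  150 → stock rod 1  [load 400/775]
  600 → stock rod 2 (new)  [load 600/775]
  400 → stock rod 3 (new)  [load 400/775]
  75 → stock rod 2  [load 675/775]
  200 → stock rod 1  [load 600/775]
  575 → stock rod 4 (new)  [load 575/775]
  525 → stock rod 5 (new)  [load 525/775]
  225 → stock rod 5  [load 750/775]
  225 → stock rod 3  [load 625/775]
  75 → stock rod 2  [load 750/775]
5 stock rods opened.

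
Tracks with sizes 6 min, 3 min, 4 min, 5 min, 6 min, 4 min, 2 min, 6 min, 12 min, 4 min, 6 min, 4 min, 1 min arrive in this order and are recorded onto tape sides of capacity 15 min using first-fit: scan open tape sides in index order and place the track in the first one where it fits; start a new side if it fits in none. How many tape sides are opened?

5

  6 → side 1 (new)  [load 6/15]
  3 → side 1  [load 9/15]
  4 → side 1  [load 13/15]
  5 → side 2 (new)  [load 5/15]
  6 → side 2  [load 11/15]
  4 → side 2  [load 15/15]
  2 → side 1  [load 15/15]
  6 → side 3 (new)  [load 6/15]
  12 → side 4 (new)  [load 12/15]
  4 → side 3  [load 10/15]
  6 → side 5 (new)  [load 6/15]
  4 → side 3  [load 14/15]
  1 → side 3  [load 15/15]
5 tape sides opened.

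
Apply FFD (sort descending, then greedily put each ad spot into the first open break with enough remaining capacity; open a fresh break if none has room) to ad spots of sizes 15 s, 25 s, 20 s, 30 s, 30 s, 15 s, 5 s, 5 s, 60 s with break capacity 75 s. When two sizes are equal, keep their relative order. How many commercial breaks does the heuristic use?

3

Sorted descending: 60, 30, 30, 25, 20, 15, 15, 5, 5.
  60 → break 1 (new)  [load 60/75]
  30 → break 2 (new)  [load 30/75]
  30 → break 2  [load 60/75]
  25 → break 3 (new)  [load 25/75]
  20 → break 3  [load 45/75]
  15 → break 1  [load 75/75]
  15 → break 2  [load 75/75]
  5 → break 3  [load 50/75]
  5 → break 3  [load 55/75]
3 commercial breaks opened.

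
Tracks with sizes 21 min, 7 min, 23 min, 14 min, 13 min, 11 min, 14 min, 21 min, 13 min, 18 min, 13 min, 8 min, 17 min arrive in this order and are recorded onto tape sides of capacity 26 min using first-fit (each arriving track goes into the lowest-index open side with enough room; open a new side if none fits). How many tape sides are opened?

9

  21 → side 1 (new)  [load 21/26]
  7 → side 2 (new)  [load 7/26]
  23 → side 3 (new)  [load 23/26]
  14 → side 2  [load 21/26]
  13 → side 4 (new)  [load 13/26]
  11 → side 4  [load 24/26]
  14 → side 5 (new)  [load 14/26]
  21 → side 6 (new)  [load 21/26]
  13 → side 7 (new)  [load 13/26]
  18 → side 8 (new)  [load 18/26]
  13 → side 7  [load 26/26]
  8 → side 5  [load 22/26]
  17 → side 9 (new)  [load 17/26]
9 tape sides opened.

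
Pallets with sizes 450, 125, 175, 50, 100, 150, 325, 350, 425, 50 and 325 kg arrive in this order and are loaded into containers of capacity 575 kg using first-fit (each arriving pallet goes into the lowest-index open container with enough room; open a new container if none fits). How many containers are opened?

  450 → container 1 (new)  [load 450/575]
  125 → container 1  [load 575/575]
  175 → container 2 (new)  [load 175/575]
  50 → container 2  [load 225/575]
  100 → container 2  [load 325/575]
  150 → container 2  [load 475/575]
  325 → container 3 (new)  [load 325/575]
  350 → container 4 (new)  [load 350/575]
  425 → container 5 (new)  [load 425/575]
  50 → container 2  [load 525/575]
  325 → container 6 (new)  [load 325/575]
6 containers opened.

6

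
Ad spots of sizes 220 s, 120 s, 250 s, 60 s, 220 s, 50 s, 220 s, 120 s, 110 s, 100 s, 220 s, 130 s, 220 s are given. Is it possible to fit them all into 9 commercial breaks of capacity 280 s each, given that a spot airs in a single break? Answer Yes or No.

A valid assignment using 9 commercial breaks:
  break 1: 250 = 250
  break 2: 220 + 60 = 280
  break 3: 220 + 50 = 270
  break 4: 220 = 220
  break 5: 220 = 220
  break 6: 220 = 220
  break 7: 130 + 120 = 250
  break 8: 120 + 110 = 230
  break 9: 100 = 100
Every load is within 280 s, so 9 commercial breaks suffice.

Yes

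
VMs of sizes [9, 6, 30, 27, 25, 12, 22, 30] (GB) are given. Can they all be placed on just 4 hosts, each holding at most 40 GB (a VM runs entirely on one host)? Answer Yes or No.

No

Total = 161 GB; ⌈161/40⌉ = 5.
At least 5 hosts are required, but only 4 are allowed.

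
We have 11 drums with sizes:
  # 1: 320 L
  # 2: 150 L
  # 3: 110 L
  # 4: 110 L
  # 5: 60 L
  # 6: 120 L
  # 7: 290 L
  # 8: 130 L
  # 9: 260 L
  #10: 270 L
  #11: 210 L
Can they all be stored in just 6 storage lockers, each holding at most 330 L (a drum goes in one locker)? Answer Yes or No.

No

Total = 2030 L; ⌈2030/330⌉ = 7.
At least 7 storage lockers are required, but only 6 are allowed.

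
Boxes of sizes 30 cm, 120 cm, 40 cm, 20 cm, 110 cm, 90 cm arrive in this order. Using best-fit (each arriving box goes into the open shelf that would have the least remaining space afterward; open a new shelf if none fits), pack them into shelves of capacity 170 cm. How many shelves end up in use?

  30 → shelf 1 (new)  [load 30/170]
  120 → shelf 1  [load 150/170]
  40 → shelf 2 (new)  [load 40/170]
  20 → shelf 1  [load 170/170]
  110 → shelf 2  [load 150/170]
  90 → shelf 3 (new)  [load 90/170]
3 shelves opened.

3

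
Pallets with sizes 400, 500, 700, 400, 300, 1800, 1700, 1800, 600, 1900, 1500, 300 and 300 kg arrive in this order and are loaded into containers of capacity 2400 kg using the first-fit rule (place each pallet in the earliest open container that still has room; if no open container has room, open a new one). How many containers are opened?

  400 → container 1 (new)  [load 400/2400]
  500 → container 1  [load 900/2400]
  700 → container 1  [load 1600/2400]
  400 → container 1  [load 2000/2400]
  300 → container 1  [load 2300/2400]
  1800 → container 2 (new)  [load 1800/2400]
  1700 → container 3 (new)  [load 1700/2400]
  1800 → container 4 (new)  [load 1800/2400]
  600 → container 2  [load 2400/2400]
  1900 → container 5 (new)  [load 1900/2400]
  1500 → container 6 (new)  [load 1500/2400]
  300 → container 3  [load 2000/2400]
  300 → container 3  [load 2300/2400]
6 containers opened.

6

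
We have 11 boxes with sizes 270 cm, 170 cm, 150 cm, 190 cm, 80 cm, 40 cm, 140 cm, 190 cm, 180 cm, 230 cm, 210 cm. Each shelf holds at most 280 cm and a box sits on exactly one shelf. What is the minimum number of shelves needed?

Total = 270 + 230 + 210 + 190 + 190 + 180 + 170 + 150 + 140 + 80 + 40 = 1850 cm.
Lower bound: ⌈1850/280⌉ = 7 shelves.
Also, 8 boxes each exceed 140 cm, and no two of those can share a shelf, so at least 8 shelves are needed.
A packing using 9 shelves:
  shelf 1: 270 = 270
  shelf 2: 230 + 40 = 270
  shelf 3: 210 = 210
  shelf 4: 190 + 80 = 270
  shelf 5: 190 = 190
  shelf 6: 180 = 180
  shelf 7: 170 = 170
  shelf 8: 150 = 150
  shelf 9: 140 = 140
No arrangement into 8 shelves stays within capacity, so 9 is optimal.

9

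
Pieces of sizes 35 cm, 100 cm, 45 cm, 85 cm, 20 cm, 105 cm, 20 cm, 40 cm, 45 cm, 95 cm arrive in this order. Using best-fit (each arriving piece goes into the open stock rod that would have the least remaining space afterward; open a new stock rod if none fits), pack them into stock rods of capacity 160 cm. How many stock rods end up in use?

4

  35 → stock rod 1 (new)  [load 35/160]
  100 → stock rod 1  [load 135/160]
  45 → stock rod 2 (new)  [load 45/160]
  85 → stock rod 2  [load 130/160]
  20 → stock rod 1  [load 155/160]
  105 → stock rod 3 (new)  [load 105/160]
  20 → stock rod 2  [load 150/160]
  40 → stock rod 3  [load 145/160]
  45 → stock rod 4 (new)  [load 45/160]
  95 → stock rod 4  [load 140/160]
4 stock rods opened.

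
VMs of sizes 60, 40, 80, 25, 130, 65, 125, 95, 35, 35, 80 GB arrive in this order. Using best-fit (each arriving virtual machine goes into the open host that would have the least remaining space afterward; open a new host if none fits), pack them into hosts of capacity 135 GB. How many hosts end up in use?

  60 → host 1 (new)  [load 60/135]
  40 → host 1  [load 100/135]
  80 → host 2 (new)  [load 80/135]
  25 → host 1  [load 125/135]
  130 → host 3 (new)  [load 130/135]
  65 → host 4 (new)  [load 65/135]
  125 → host 5 (new)  [load 125/135]
  95 → host 6 (new)  [load 95/135]
  35 → host 6  [load 130/135]
  35 → host 2  [load 115/135]
  80 → host 7 (new)  [load 80/135]
7 hosts opened.

7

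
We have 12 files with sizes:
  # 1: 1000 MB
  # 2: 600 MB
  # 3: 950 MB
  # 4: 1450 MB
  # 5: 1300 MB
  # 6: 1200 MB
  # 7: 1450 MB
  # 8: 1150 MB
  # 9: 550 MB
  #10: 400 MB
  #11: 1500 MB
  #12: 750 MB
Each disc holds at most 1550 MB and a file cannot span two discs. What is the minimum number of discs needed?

Total = 1500 + 1450 + 1450 + 1300 + 1200 + 1150 + 1000 + 950 + 750 + 600 + 550 + 400 = 12300 MB.
Lower bound: ⌈12300/1550⌉ = 8 discs.
A packing using 9 discs:
  disc 1: 1500 = 1500
  disc 2: 1450 = 1450
  disc 3: 1450 = 1450
  disc 4: 1300 = 1300
  disc 5: 1200 = 1200
  disc 6: 1150 + 400 = 1550
  disc 7: 1000 + 550 = 1550
  disc 8: 950 + 600 = 1550
  disc 9: 750 = 750
No arrangement into 8 discs stays within capacity, so 9 is optimal.

9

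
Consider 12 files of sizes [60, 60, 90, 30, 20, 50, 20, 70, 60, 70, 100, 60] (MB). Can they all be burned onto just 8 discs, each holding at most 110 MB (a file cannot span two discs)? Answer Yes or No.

Yes

A valid assignment using 8 discs:
  disc 1: 100 = 100
  disc 2: 90 + 20 = 110
  disc 3: 70 + 30 = 100
  disc 4: 70 + 20 = 90
  disc 5: 60 + 50 = 110
  disc 6: 60 = 60
  disc 7: 60 = 60
  disc 8: 60 = 60
Every load is within 110 MB, so 8 discs suffice.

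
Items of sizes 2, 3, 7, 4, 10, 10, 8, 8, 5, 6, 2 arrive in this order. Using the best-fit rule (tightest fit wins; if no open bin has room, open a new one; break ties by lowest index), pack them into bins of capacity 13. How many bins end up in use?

  2 → bin 1 (new)  [load 2/13]
  3 → bin 1  [load 5/13]
  7 → bin 1  [load 12/13]
  4 → bin 2 (new)  [load 4/13]
  10 → bin 3 (new)  [load 10/13]
  10 → bin 4 (new)  [load 10/13]
  8 → bin 2  [load 12/13]
  8 → bin 5 (new)  [load 8/13]
  5 → bin 5  [load 13/13]
  6 → bin 6 (new)  [load 6/13]
  2 → bin 3  [load 12/13]
6 bins opened.

6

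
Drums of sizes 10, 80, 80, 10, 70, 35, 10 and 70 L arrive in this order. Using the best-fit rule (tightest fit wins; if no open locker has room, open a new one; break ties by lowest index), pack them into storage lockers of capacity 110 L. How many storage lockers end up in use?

  10 → locker 1 (new)  [load 10/110]
  80 → locker 1  [load 90/110]
  80 → locker 2 (new)  [load 80/110]
  10 → locker 1  [load 100/110]
  70 → locker 3 (new)  [load 70/110]
  35 → locker 3  [load 105/110]
  10 → locker 1  [load 110/110]
  70 → locker 4 (new)  [load 70/110]
4 storage lockers opened.

4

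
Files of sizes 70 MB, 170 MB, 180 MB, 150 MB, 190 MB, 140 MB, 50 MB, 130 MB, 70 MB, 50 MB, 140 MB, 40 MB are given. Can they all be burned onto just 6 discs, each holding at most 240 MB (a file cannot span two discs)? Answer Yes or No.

No

Total = 1380 MB; ⌈1380/240⌉ = 6.
7 files each exceed half the capacity and cannot share a disc, forcing at least 7 discs.
At least 7 discs are required, but only 6 are allowed.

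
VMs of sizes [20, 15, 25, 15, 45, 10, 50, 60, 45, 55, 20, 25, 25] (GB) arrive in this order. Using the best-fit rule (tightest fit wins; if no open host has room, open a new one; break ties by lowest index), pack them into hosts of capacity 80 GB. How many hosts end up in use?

  20 → host 1 (new)  [load 20/80]
  15 → host 1  [load 35/80]
  25 → host 1  [load 60/80]
  15 → host 1  [load 75/80]
  45 → host 2 (new)  [load 45/80]
  10 → host 2  [load 55/80]
  50 → host 3 (new)  [load 50/80]
  60 → host 4 (new)  [load 60/80]
  45 → host 5 (new)  [load 45/80]
  55 → host 6 (new)  [load 55/80]
  20 → host 4  [load 80/80]
  25 → host 2  [load 80/80]
  25 → host 6  [load 80/80]
6 hosts opened.

6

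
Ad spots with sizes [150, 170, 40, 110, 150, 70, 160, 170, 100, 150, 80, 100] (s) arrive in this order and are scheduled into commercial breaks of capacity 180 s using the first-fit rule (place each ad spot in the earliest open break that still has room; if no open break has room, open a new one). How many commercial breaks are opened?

9

  150 → break 1 (new)  [load 150/180]
  170 → break 2 (new)  [load 170/180]
  40 → break 3 (new)  [load 40/180]
  110 → break 3  [load 150/180]
  150 → break 4 (new)  [load 150/180]
  70 → break 5 (new)  [load 70/180]
  160 → break 6 (new)  [load 160/180]
  170 → break 7 (new)  [load 170/180]
  100 → break 5  [load 170/180]
  150 → break 8 (new)  [load 150/180]
  80 → break 9 (new)  [load 80/180]
  100 → break 9  [load 180/180]
9 commercial breaks opened.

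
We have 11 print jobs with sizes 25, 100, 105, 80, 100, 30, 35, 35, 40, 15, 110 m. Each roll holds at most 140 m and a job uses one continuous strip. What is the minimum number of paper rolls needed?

Total = 110 + 105 + 100 + 100 + 80 + 40 + 35 + 35 + 30 + 25 + 15 = 675 m.
Lower bound: ⌈675/140⌉ = 5 paper rolls.
A packing using 5 paper rolls:
  roll 1: 110 + 30 = 140
  roll 2: 105 + 35 = 140
  roll 3: 100 + 40 = 140
  roll 4: 100 + 35 = 135
  roll 5: 80 + 25 + 15 = 120
This matches the lower bound, so 5 is optimal.

5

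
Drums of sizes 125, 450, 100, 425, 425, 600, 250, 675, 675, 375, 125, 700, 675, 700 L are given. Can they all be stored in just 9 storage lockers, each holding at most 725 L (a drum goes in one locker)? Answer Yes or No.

Total = 6300 L; ⌈6300/725⌉ = 9.
10 drums each exceed half the capacity and cannot share a locker, forcing at least 10 storage lockers.
At least 10 storage lockers are required, but only 9 are allowed.

No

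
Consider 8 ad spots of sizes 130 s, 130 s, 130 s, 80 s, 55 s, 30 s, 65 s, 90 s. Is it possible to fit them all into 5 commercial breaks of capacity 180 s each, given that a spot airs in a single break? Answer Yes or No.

A valid assignment using 5 commercial breaks:
  break 1: 130 + 30 = 160
  break 2: 130 = 130
  break 3: 130 = 130
  break 4: 90 + 80 = 170
  break 5: 65 + 55 = 120
Every load is within 180 s, so 5 commercial breaks suffice.

Yes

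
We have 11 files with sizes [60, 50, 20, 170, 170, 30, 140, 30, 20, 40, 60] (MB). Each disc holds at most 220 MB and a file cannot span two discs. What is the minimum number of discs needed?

Total = 170 + 170 + 140 + 60 + 60 + 50 + 40 + 30 + 30 + 20 + 20 = 790 MB.
Lower bound: ⌈790/220⌉ = 4 discs.
A packing using 4 discs:
  disc 1: 170 + 50 = 220
  disc 2: 170 + 40 = 210
  disc 3: 140 + 60 + 20 = 220
  disc 4: 60 + 30 + 30 + 20 = 140
This matches the lower bound, so 4 is optimal.

4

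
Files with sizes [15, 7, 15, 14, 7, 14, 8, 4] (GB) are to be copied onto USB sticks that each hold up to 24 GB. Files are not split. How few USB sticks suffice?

Total = 15 + 15 + 14 + 14 + 8 + 7 + 7 + 4 = 84 GB.
Lower bound: ⌈84/24⌉ = 4 USB sticks.
A packing using 4 USB sticks:
  USB stick 1: 15 + 8 = 23
  USB stick 2: 15 + 7 = 22
  USB stick 3: 14 + 7 = 21
  USB stick 4: 14 + 4 = 18
This matches the lower bound, so 4 is optimal.

4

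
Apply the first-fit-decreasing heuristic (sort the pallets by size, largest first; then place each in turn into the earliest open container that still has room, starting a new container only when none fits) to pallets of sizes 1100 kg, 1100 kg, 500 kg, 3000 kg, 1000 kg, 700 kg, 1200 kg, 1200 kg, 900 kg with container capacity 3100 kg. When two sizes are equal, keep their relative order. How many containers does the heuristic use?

Sorted descending: 3000, 1200, 1200, 1100, 1100, 1000, 900, 700, 500.
  3000 → container 1 (new)  [load 3000/3100]
  1200 → container 2 (new)  [load 1200/3100]
  1200 → container 2  [load 2400/3100]
  1100 → container 3 (new)  [load 1100/3100]
  1100 → container 3  [load 2200/3100]
  1000 → container 4 (new)  [load 1000/3100]
  900 → container 3  [load 3100/3100]
  700 → container 2  [load 3100/3100]
  500 → container 4  [load 1500/3100]
4 containers opened.

4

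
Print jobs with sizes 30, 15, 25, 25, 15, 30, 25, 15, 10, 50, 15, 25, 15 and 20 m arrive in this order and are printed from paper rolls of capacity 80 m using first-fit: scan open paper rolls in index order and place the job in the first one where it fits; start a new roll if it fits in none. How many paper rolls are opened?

5

  30 → roll 1 (new)  [load 30/80]
  15 → roll 1  [load 45/80]
  25 → roll 1  [load 70/80]
  25 → roll 2 (new)  [load 25/80]
  15 → roll 2  [load 40/80]
  30 → roll 2  [load 70/80]
  25 → roll 3 (new)  [load 25/80]
  15 → roll 3  [load 40/80]
  10 → roll 1  [load 80/80]
  50 → roll 4 (new)  [load 50/80]
  15 → roll 3  [load 55/80]
  25 → roll 3  [load 80/80]
  15 → roll 4  [load 65/80]
  20 → roll 5 (new)  [load 20/80]
5 paper rolls opened.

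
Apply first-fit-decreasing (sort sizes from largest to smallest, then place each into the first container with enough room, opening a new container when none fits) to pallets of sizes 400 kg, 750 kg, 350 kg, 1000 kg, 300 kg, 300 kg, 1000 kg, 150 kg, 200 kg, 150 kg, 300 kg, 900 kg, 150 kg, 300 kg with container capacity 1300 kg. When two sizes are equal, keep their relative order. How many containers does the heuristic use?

Sorted descending: 1000, 1000, 900, 750, 400, 350, 300, 300, 300, 300, 200, 150, 150, 150.
  1000 → container 1 (new)  [load 1000/1300]
  1000 → container 2 (new)  [load 1000/1300]
  900 → container 3 (new)  [load 900/1300]
  750 → container 4 (new)  [load 750/1300]
  400 → container 3  [load 1300/1300]
  350 → container 4  [load 1100/1300]
  300 → container 1  [load 1300/1300]
  300 → container 2  [load 1300/1300]
  300 → container 5 (new)  [load 300/1300]
  300 → container 5  [load 600/1300]
  200 → container 4  [load 1300/1300]
  150 → container 5  [load 750/1300]
  150 → container 5  [load 900/1300]
  150 → container 5  [load 1050/1300]
5 containers opened.

5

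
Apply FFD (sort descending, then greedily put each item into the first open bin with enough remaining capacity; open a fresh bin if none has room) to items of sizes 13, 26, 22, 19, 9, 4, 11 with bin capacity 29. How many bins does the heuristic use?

Sorted descending: 26, 22, 19, 13, 11, 9, 4.
  26 → bin 1 (new)  [load 26/29]
  22 → bin 2 (new)  [load 22/29]
  19 → bin 3 (new)  [load 19/29]
  13 → bin 4 (new)  [load 13/29]
  11 → bin 4  [load 24/29]
  9 → bin 3  [load 28/29]
  4 → bin 2  [load 26/29]
4 bins opened.

4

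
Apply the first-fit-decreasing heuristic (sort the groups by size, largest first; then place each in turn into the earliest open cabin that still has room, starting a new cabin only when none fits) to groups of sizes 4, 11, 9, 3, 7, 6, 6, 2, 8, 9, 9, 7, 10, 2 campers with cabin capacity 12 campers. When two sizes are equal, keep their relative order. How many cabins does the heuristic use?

Sorted descending: 11, 10, 9, 9, 9, 8, 7, 7, 6, 6, 4, 3, 2, 2.
  11 → cabin 1 (new)  [load 11/12]
  10 → cabin 2 (new)  [load 10/12]
  9 → cabin 3 (new)  [load 9/12]
  9 → cabin 4 (new)  [load 9/12]
  9 → cabin 5 (new)  [load 9/12]
  8 → cabin 6 (new)  [load 8/12]
  7 → cabin 7 (new)  [load 7/12]
  7 → cabin 8 (new)  [load 7/12]
  6 → cabin 9 (new)  [load 6/12]
  6 → cabin 9  [load 12/12]
  4 → cabin 6  [load 12/12]
  3 → cabin 3  [load 12/12]
  2 → cabin 2  [load 12/12]
  2 → cabin 4  [load 11/12]
9 cabins opened.

9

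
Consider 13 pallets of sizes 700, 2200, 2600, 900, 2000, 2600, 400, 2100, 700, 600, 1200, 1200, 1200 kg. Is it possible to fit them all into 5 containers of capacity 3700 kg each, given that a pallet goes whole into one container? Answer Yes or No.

No

Total = 18400 kg; ⌈18400/3700⌉ = 5.
The bound of 5 does not rule out 5, but exhaustive search shows no assignment into 5 containers of capacity 3700 kg exists — the minimum is 6.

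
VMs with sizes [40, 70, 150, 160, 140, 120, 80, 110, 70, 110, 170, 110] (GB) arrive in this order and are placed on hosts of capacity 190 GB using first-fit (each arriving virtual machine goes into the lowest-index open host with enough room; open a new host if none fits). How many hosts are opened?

9

  40 → host 1 (new)  [load 40/190]
  70 → host 1  [load 110/190]
  150 → host 2 (new)  [load 150/190]
  160 → host 3 (new)  [load 160/190]
  140 → host 4 (new)  [load 140/190]
  120 → host 5 (new)  [load 120/190]
  80 → host 1  [load 190/190]
  110 → host 6 (new)  [load 110/190]
  70 → host 5  [load 190/190]
  110 → host 7 (new)  [load 110/190]
  170 → host 8 (new)  [load 170/190]
  110 → host 9 (new)  [load 110/190]
9 hosts opened.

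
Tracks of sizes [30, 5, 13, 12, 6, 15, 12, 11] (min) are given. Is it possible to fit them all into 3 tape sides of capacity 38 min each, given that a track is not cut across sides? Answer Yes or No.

A valid assignment using 3 tape sides:
  side 1: 30 + 6 = 36
  side 2: 15 + 13 + 5 = 33
  side 3: 12 + 12 + 11 = 35
Every load is within 38 min, so 3 tape sides suffice.

Yes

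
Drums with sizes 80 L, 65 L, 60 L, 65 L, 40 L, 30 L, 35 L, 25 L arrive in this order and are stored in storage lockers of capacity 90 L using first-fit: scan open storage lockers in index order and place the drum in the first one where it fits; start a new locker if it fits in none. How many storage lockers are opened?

  80 → locker 1 (new)  [load 80/90]
  65 → locker 2 (new)  [load 65/90]
  60 → locker 3 (new)  [load 60/90]
  65 → locker 4 (new)  [load 65/90]
  40 → locker 5 (new)  [load 40/90]
  30 → locker 3  [load 90/90]
  35 → locker 5  [load 75/90]
  25 → locker 2  [load 90/90]
5 storage lockers opened.

5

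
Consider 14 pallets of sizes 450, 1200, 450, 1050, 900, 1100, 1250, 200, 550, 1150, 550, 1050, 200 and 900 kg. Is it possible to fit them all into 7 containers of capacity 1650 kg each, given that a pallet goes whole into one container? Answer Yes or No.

No

Total = 11000 kg; ⌈11000/1650⌉ = 7.
8 pallets each exceed half the capacity and cannot share a container, forcing at least 8 containers.
At least 8 containers are required, but only 7 are allowed.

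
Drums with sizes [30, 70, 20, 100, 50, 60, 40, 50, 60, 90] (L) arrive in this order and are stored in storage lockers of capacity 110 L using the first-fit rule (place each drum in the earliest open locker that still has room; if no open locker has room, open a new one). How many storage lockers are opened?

6

  30 → locker 1 (new)  [load 30/110]
  70 → locker 1  [load 100/110]
  20 → locker 2 (new)  [load 20/110]
  100 → locker 3 (new)  [load 100/110]
  50 → locker 2  [load 70/110]
  60 → locker 4 (new)  [load 60/110]
  40 → locker 2  [load 110/110]
  50 → locker 4  [load 110/110]
  60 → locker 5 (new)  [load 60/110]
  90 → locker 6 (new)  [load 90/110]
6 storage lockers opened.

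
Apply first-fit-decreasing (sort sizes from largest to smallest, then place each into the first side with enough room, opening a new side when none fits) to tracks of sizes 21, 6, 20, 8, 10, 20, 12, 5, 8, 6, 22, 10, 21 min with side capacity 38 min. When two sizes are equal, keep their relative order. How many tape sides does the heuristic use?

5

Sorted descending: 22, 21, 21, 20, 20, 12, 10, 10, 8, 8, 6, 6, 5.
  22 → side 1 (new)  [load 22/38]
  21 → side 2 (new)  [load 21/38]
  21 → side 3 (new)  [load 21/38]
  20 → side 4 (new)  [load 20/38]
  20 → side 5 (new)  [load 20/38]
  12 → side 1  [load 34/38]
  10 → side 2  [load 31/38]
  10 → side 3  [load 31/38]
  8 → side 4  [load 28/38]
  8 → side 4  [load 36/38]
  6 → side 2  [load 37/38]
  6 → side 3  [load 37/38]
  5 → side 5  [load 25/38]
5 tape sides opened.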